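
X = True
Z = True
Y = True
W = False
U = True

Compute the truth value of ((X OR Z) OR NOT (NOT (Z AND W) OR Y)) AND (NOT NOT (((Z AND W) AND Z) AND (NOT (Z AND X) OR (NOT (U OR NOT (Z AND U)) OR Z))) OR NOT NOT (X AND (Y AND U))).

X OR Z = True OR True = True
Z AND W = True AND False = False
NOT (Z AND W) = NOT False = True
NOT (Z AND W) OR Y = True OR True = True
NOT (NOT (Z AND W) OR Y) = NOT True = False
(X OR Z) OR NOT (NOT (Z AND W) OR Y) = True OR False = True
Z AND W = True AND False = False
(Z AND W) AND Z = False AND True = False
Z AND X = True AND True = True
NOT (Z AND X) = NOT True = False
Z AND U = True AND True = True
NOT (Z AND U) = NOT True = False
U OR NOT (Z AND U) = True OR False = True
NOT (U OR NOT (Z AND U)) = NOT True = False
NOT (U OR NOT (Z AND U)) OR Z = False OR True = True
NOT (Z AND X) OR (NOT (U OR NOT (Z AND U)) OR Z) = False OR True = True
((Z AND W) AND Z) AND (NOT (Z AND X) OR (NOT (U OR NOT (Z AND U)) OR Z)) = False AND True = False
NOT (((Z AND W) AND Z) AND (NOT (Z AND X) OR (NOT (U OR NOT (Z AND U)) OR Z))) = NOT False = True
NOT NOT (((Z AND W) AND Z) AND (NOT (Z AND X) OR (NOT (U OR NOT (Z AND U)) OR Z))) = NOT True = False
Y AND U = True AND True = True
X AND (Y AND U) = True AND True = True
NOT (X AND (Y AND U)) = NOT True = False
NOT NOT (X AND (Y AND U)) = NOT False = True
NOT NOT (((Z AND W) AND Z) AND (NOT (Z AND X) OR (NOT (U OR NOT (Z AND U)) OR Z))) OR NOT NOT (X AND (Y AND U)) = False OR True = True
((X OR Z) OR NOT (NOT (Z AND W) OR Y)) AND (NOT NOT (((Z AND W) AND Z) AND (NOT (Z AND X) OR (NOT (U OR NOT (Z AND U)) OR Z))) OR NOT NOT (X AND (Y AND U))) = True AND True = True

True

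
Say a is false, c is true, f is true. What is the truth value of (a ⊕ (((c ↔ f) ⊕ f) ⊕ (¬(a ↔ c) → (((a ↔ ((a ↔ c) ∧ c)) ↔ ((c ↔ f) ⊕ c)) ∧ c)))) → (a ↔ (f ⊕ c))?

Substituting a=False, c=True, f=True:
c ↔ f = True ↔ True = True
(c ↔ f) ⊕ f = True ⊕ True = False
a ↔ c = False ↔ True = False
¬(a ↔ c) = ¬False = True
a ↔ c = False ↔ True = False
(a ↔ c) ∧ c = False ∧ True = False
a ↔ ((a ↔ c) ∧ c) = False ↔ False = True
c ↔ f = True ↔ True = True
(c ↔ f) ⊕ c = True ⊕ True = False
(a ↔ ((a ↔ c) ∧ c)) ↔ ((c ↔ f) ⊕ c) = True ↔ False = False
((a ↔ ((a ↔ c) ∧ c)) ↔ ((c ↔ f) ⊕ c)) ∧ c = False ∧ True = False
¬(a ↔ c) → (((a ↔ ((a ↔ c) ∧ c)) ↔ ((c ↔ f) ⊕ c)) ∧ c) = True → False = False
((c ↔ f) ⊕ f) ⊕ (¬(a ↔ c) → (((a ↔ ((a ↔ c) ∧ c)) ↔ ((c ↔ f) ⊕ c)) ∧ c)) = False ⊕ False = False
a ⊕ (((c ↔ f) ⊕ f) ⊕ (¬(a ↔ c) → (((a ↔ ((a ↔ c) ∧ c)) ↔ ((c ↔ f) ⊕ c)) ∧ c))) = False ⊕ False = False
f ⊕ c = True ⊕ True = False
a ↔ (f ⊕ c) = False ↔ False = True
(a ⊕ (((c ↔ f) ⊕ f) ⊕ (¬(a ↔ c) → (((a ↔ ((a ↔ c) ∧ c)) ↔ ((c ↔ f) ⊕ c)) ∧ c)))) → (a ↔ (f ⊕ c)) = False → True = True

True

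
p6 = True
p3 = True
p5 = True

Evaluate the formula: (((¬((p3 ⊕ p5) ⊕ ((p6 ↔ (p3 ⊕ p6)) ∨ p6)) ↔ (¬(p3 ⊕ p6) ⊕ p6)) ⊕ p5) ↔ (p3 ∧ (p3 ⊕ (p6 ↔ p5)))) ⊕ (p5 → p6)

p3 ⊕ p5 = True ⊕ True = False
p3 ⊕ p6 = True ⊕ True = False
p6 ↔ (p3 ⊕ p6) = True ↔ False = False
(p6 ↔ (p3 ⊕ p6)) ∨ p6 = False ∨ True = True
(p3 ⊕ p5) ⊕ ((p6 ↔ (p3 ⊕ p6)) ∨ p6) = False ⊕ True = True
¬((p3 ⊕ p5) ⊕ ((p6 ↔ (p3 ⊕ p6)) ∨ p6)) = ¬True = False
p3 ⊕ p6 = True ⊕ True = False
¬(p3 ⊕ p6) = ¬False = True
¬(p3 ⊕ p6) ⊕ p6 = True ⊕ True = False
¬((p3 ⊕ p5) ⊕ ((p6 ↔ (p3 ⊕ p6)) ∨ p6)) ↔ (¬(p3 ⊕ p6) ⊕ p6) = False ↔ False = True
(¬((p3 ⊕ p5) ⊕ ((p6 ↔ (p3 ⊕ p6)) ∨ p6)) ↔ (¬(p3 ⊕ p6) ⊕ p6)) ⊕ p5 = True ⊕ True = False
p6 ↔ p5 = True ↔ True = True
p3 ⊕ (p6 ↔ p5) = True ⊕ True = False
p3 ∧ (p3 ⊕ (p6 ↔ p5)) = True ∧ False = False
((¬((p3 ⊕ p5) ⊕ ((p6 ↔ (p3 ⊕ p6)) ∨ p6)) ↔ (¬(p3 ⊕ p6) ⊕ p6)) ⊕ p5) ↔ (p3 ∧ (p3 ⊕ (p6 ↔ p5))) = False ↔ False = True
p5 → p6 = True → True = True
(((¬((p3 ⊕ p5) ⊕ ((p6 ↔ (p3 ⊕ p6)) ∨ p6)) ↔ (¬(p3 ⊕ p6) ⊕ p6)) ⊕ p5) ↔ (p3 ∧ (p3 ⊕ (p6 ↔ p5)))) ⊕ (p5 → p6) = True ⊕ True = False

False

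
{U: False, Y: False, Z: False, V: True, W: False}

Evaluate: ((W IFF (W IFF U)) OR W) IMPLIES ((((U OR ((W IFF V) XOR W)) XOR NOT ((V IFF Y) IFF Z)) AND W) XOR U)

True

W IFF U = False IFF False = True
W IFF (W IFF U) = False IFF True = False
(W IFF (W IFF U)) OR W = False OR False = False
W IFF V = False IFF True = False
(W IFF V) XOR W = False XOR False = False
U OR ((W IFF V) XOR W) = False OR False = False
V IFF Y = True IFF False = False
(V IFF Y) IFF Z = False IFF False = True
NOT ((V IFF Y) IFF Z) = NOT True = False
(U OR ((W IFF V) XOR W)) XOR NOT ((V IFF Y) IFF Z) = False XOR False = False
((U OR ((W IFF V) XOR W)) XOR NOT ((V IFF Y) IFF Z)) AND W = False AND False = False
(((U OR ((W IFF V) XOR W)) XOR NOT ((V IFF Y) IFF Z)) AND W) XOR U = False XOR False = False
((W IFF (W IFF U)) OR W) IMPLIES ((((U OR ((W IFF V) XOR W)) XOR NOT ((V IFF Y) IFF Z)) AND W) XOR U) = False IMPLIES False = True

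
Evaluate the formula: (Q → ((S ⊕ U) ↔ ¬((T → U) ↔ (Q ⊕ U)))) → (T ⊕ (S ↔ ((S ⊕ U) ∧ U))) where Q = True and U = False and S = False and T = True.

True

Substituting Q=True, U=False, S=False, T=True:
S ⊕ U = False ⊕ False = False
T → U = True → False = False
Q ⊕ U = True ⊕ False = True
(T → U) ↔ (Q ⊕ U) = False ↔ True = False
¬((T → U) ↔ (Q ⊕ U)) = ¬False = True
(S ⊕ U) ↔ ¬((T → U) ↔ (Q ⊕ U)) = False ↔ True = False
Q → ((S ⊕ U) ↔ ¬((T → U) ↔ (Q ⊕ U))) = True → False = False
S ⊕ U = False ⊕ False = False
(S ⊕ U) ∧ U = False ∧ False = False
S ↔ ((S ⊕ U) ∧ U) = False ↔ False = True
T ⊕ (S ↔ ((S ⊕ U) ∧ U)) = True ⊕ True = False
(Q → ((S ⊕ U) ↔ ¬((T → U) ↔ (Q ⊕ U)))) → (T ⊕ (S ↔ ((S ⊕ U) ∧ U))) = False → False = True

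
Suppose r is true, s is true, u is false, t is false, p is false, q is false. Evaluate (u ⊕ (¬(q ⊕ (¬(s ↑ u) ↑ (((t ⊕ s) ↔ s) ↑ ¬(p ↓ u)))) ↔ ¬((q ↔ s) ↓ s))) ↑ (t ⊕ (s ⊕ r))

Substituting r=True, s=True, u=False, t=False, p=False, q=False:
s ↑ u = True ↑ False = True
¬(s ↑ u) = ¬True = False
t ⊕ s = False ⊕ True = True
(t ⊕ s) ↔ s = True ↔ True = True
p ↓ u = False ↓ False = True
¬(p ↓ u) = ¬True = False
((t ⊕ s) ↔ s) ↑ ¬(p ↓ u) = True ↑ False = True
¬(s ↑ u) ↑ (((t ⊕ s) ↔ s) ↑ ¬(p ↓ u)) = False ↑ True = True
q ⊕ (¬(s ↑ u) ↑ (((t ⊕ s) ↔ s) ↑ ¬(p ↓ u))) = False ⊕ True = True
¬(q ⊕ (¬(s ↑ u) ↑ (((t ⊕ s) ↔ s) ↑ ¬(p ↓ u)))) = ¬True = False
q ↔ s = False ↔ True = False
(q ↔ s) ↓ s = False ↓ True = False
¬((q ↔ s) ↓ s) = ¬False = True
¬(q ⊕ (¬(s ↑ u) ↑ (((t ⊕ s) ↔ s) ↑ ¬(p ↓ u)))) ↔ ¬((q ↔ s) ↓ s) = False ↔ True = False
u ⊕ (¬(q ⊕ (¬(s ↑ u) ↑ (((t ⊕ s) ↔ s) ↑ ¬(p ↓ u)))) ↔ ¬((q ↔ s) ↓ s)) = False ⊕ False = False
s ⊕ r = True ⊕ True = False
t ⊕ (s ⊕ r) = False ⊕ False = False
(u ⊕ (¬(q ⊕ (¬(s ↑ u) ↑ (((t ⊕ s) ↔ s) ↑ ¬(p ↓ u)))) ↔ ¬((q ↔ s) ↓ s))) ↑ (t ⊕ (s ⊕ r)) = False ↑ False = True

True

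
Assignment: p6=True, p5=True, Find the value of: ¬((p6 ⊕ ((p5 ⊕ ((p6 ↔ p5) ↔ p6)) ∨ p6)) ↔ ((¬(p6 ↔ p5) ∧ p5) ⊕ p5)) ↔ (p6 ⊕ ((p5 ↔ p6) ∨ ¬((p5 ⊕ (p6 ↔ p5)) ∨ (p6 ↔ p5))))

False

p6 ↔ p5 = True ↔ True = True
(p6 ↔ p5) ↔ p6 = True ↔ True = True
p5 ⊕ ((p6 ↔ p5) ↔ p6) = True ⊕ True = False
(p5 ⊕ ((p6 ↔ p5) ↔ p6)) ∨ p6 = False ∨ True = True
p6 ⊕ ((p5 ⊕ ((p6 ↔ p5) ↔ p6)) ∨ p6) = True ⊕ True = False
p6 ↔ p5 = True ↔ True = True
¬(p6 ↔ p5) = ¬True = False
¬(p6 ↔ p5) ∧ p5 = False ∧ True = False
(¬(p6 ↔ p5) ∧ p5) ⊕ p5 = False ⊕ True = True
(p6 ⊕ ((p5 ⊕ ((p6 ↔ p5) ↔ p6)) ∨ p6)) ↔ ((¬(p6 ↔ p5) ∧ p5) ⊕ p5) = False ↔ True = False
¬((p6 ⊕ ((p5 ⊕ ((p6 ↔ p5) ↔ p6)) ∨ p6)) ↔ ((¬(p6 ↔ p5) ∧ p5) ⊕ p5)) = ¬False = True
p5 ↔ p6 = True ↔ True = True
p6 ↔ p5 = True ↔ True = True
p5 ⊕ (p6 ↔ p5) = True ⊕ True = False
p6 ↔ p5 = True ↔ True = True
(p5 ⊕ (p6 ↔ p5)) ∨ (p6 ↔ p5) = False ∨ True = True
¬((p5 ⊕ (p6 ↔ p5)) ∨ (p6 ↔ p5)) = ¬True = False
(p5 ↔ p6) ∨ ¬((p5 ⊕ (p6 ↔ p5)) ∨ (p6 ↔ p5)) = True ∨ False = True
p6 ⊕ ((p5 ↔ p6) ∨ ¬((p5 ⊕ (p6 ↔ p5)) ∨ (p6 ↔ p5))) = True ⊕ True = False
¬((p6 ⊕ ((p5 ⊕ ((p6 ↔ p5) ↔ p6)) ∨ p6)) ↔ ((¬(p6 ↔ p5) ∧ p5) ⊕ p5)) ↔ (p6 ⊕ ((p5 ↔ p6) ∨ ¬((p5 ⊕ (p6 ↔ p5)) ∨ (p6 ↔ p5)))) = True ↔ False = False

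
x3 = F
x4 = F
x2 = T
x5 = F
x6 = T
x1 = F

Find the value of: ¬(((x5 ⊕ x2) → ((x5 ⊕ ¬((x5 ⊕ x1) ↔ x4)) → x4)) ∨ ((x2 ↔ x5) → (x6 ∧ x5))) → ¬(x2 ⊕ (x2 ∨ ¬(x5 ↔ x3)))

T

x5 ⊕ x2 = F ⊕ T = T
x5 ⊕ x1 = F ⊕ F = F
(x5 ⊕ x1) ↔ x4 = F ↔ F = T
¬((x5 ⊕ x1) ↔ x4) = ¬T = F
x5 ⊕ ¬((x5 ⊕ x1) ↔ x4) = F ⊕ F = F
(x5 ⊕ ¬((x5 ⊕ x1) ↔ x4)) → x4 = F → F = T
(x5 ⊕ x2) → ((x5 ⊕ ¬((x5 ⊕ x1) ↔ x4)) → x4) = T → T = T
x2 ↔ x5 = T ↔ F = F
x6 ∧ x5 = T ∧ F = F
(x2 ↔ x5) → (x6 ∧ x5) = F → F = T
((x5 ⊕ x2) → ((x5 ⊕ ¬((x5 ⊕ x1) ↔ x4)) → x4)) ∨ ((x2 ↔ x5) → (x6 ∧ x5)) = T ∨ T = T
¬(((x5 ⊕ x2) → ((x5 ⊕ ¬((x5 ⊕ x1) ↔ x4)) → x4)) ∨ ((x2 ↔ x5) → (x6 ∧ x5))) = ¬T = F
x5 ↔ x3 = F ↔ F = T
¬(x5 ↔ x3) = ¬T = F
x2 ∨ ¬(x5 ↔ x3) = T ∨ F = T
x2 ⊕ (x2 ∨ ¬(x5 ↔ x3)) = T ⊕ T = F
¬(x2 ⊕ (x2 ∨ ¬(x5 ↔ x3))) = ¬F = T
¬(((x5 ⊕ x2) → ((x5 ⊕ ¬((x5 ⊕ x1) ↔ x4)) → x4)) ∨ ((x2 ↔ x5) → (x6 ∧ x5))) → ¬(x2 ⊕ (x2 ∨ ¬(x5 ↔ x3))) = F → T = T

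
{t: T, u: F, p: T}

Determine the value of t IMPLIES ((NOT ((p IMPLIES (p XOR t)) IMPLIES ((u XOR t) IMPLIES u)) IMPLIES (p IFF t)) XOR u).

T

Substituting t=T, u=F, p=T:
p XOR t = T XOR T = F
p IMPLIES (p XOR t) = T IMPLIES F = F
u XOR t = F XOR T = T
(u XOR t) IMPLIES u = T IMPLIES F = F
(p IMPLIES (p XOR t)) IMPLIES ((u XOR t) IMPLIES u) = F IMPLIES F = T
NOT ((p IMPLIES (p XOR t)) IMPLIES ((u XOR t) IMPLIES u)) = NOT T = F
p IFF t = T IFF T = T
NOT ((p IMPLIES (p XOR t)) IMPLIES ((u XOR t) IMPLIES u)) IMPLIES (p IFF t) = F IMPLIES T = T
(NOT ((p IMPLIES (p XOR t)) IMPLIES ((u XOR t) IMPLIES u)) IMPLIES (p IFF t)) XOR u = T XOR F = T
t IMPLIES ((NOT ((p IMPLIES (p XOR t)) IMPLIES ((u XOR t) IMPLIES u)) IMPLIES (p IFF t)) XOR u) = T IMPLIES T = T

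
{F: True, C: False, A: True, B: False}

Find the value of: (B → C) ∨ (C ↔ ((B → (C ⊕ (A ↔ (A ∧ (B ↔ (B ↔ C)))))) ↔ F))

B → C = False → False = True
B ↔ C = False ↔ False = True
B ↔ (B ↔ C) = False ↔ True = False
A ∧ (B ↔ (B ↔ C)) = True ∧ False = False
A ↔ (A ∧ (B ↔ (B ↔ C))) = True ↔ False = False
C ⊕ (A ↔ (A ∧ (B ↔ (B ↔ C)))) = False ⊕ False = False
B → (C ⊕ (A ↔ (A ∧ (B ↔ (B ↔ C))))) = False → False = True
(B → (C ⊕ (A ↔ (A ∧ (B ↔ (B ↔ C)))))) ↔ F = True ↔ True = True
C ↔ ((B → (C ⊕ (A ↔ (A ∧ (B ↔ (B ↔ C)))))) ↔ F) = False ↔ True = False
(B → C) ∨ (C ↔ ((B → (C ⊕ (A ↔ (A ∧ (B ↔ (B ↔ C)))))) ↔ F)) = True ∨ False = True

True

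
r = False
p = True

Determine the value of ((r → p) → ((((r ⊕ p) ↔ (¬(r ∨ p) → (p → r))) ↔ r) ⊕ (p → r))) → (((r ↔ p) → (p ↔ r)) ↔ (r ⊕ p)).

True

Substituting r=False, p=True:
r → p = False → True = True
r ⊕ p = False ⊕ True = True
r ∨ p = False ∨ True = True
¬(r ∨ p) = ¬True = False
p → r = True → False = False
¬(r ∨ p) → (p → r) = False → False = True
(r ⊕ p) ↔ (¬(r ∨ p) → (p → r)) = True ↔ True = True
((r ⊕ p) ↔ (¬(r ∨ p) → (p → r))) ↔ r = True ↔ False = False
p → r = True → False = False
(((r ⊕ p) ↔ (¬(r ∨ p) → (p → r))) ↔ r) ⊕ (p → r) = False ⊕ False = False
(r → p) → ((((r ⊕ p) ↔ (¬(r ∨ p) → (p → r))) ↔ r) ⊕ (p → r)) = True → False = False
r ↔ p = False ↔ True = False
p ↔ r = True ↔ False = False
(r ↔ p) → (p ↔ r) = False → False = True
r ⊕ p = False ⊕ True = True
((r ↔ p) → (p ↔ r)) ↔ (r ⊕ p) = True ↔ True = True
((r → p) → ((((r ⊕ p) ↔ (¬(r ∨ p) → (p → r))) ↔ r) ⊕ (p → r))) → (((r ↔ p) → (p ↔ r)) ↔ (r ⊕ p)) = False → True = True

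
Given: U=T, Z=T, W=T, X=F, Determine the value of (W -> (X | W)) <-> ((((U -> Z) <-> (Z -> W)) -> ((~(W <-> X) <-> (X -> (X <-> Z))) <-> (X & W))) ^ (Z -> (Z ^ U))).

F

X | W = F | T = T
W -> (X | W) = T -> T = T
U -> Z = T -> T = T
Z -> W = T -> T = T
(U -> Z) <-> (Z -> W) = T <-> T = T
W <-> X = T <-> F = F
~(W <-> X) = ~F = T
X <-> Z = F <-> T = F
X -> (X <-> Z) = F -> F = T
~(W <-> X) <-> (X -> (X <-> Z)) = T <-> T = T
X & W = F & T = F
(~(W <-> X) <-> (X -> (X <-> Z))) <-> (X & W) = T <-> F = F
((U -> Z) <-> (Z -> W)) -> ((~(W <-> X) <-> (X -> (X <-> Z))) <-> (X & W)) = T -> F = F
Z ^ U = T ^ T = F
Z -> (Z ^ U) = T -> F = F
(((U -> Z) <-> (Z -> W)) -> ((~(W <-> X) <-> (X -> (X <-> Z))) <-> (X & W))) ^ (Z -> (Z ^ U)) = F ^ F = F
(W -> (X | W)) <-> ((((U -> Z) <-> (Z -> W)) -> ((~(W <-> X) <-> (X -> (X <-> Z))) <-> (X & W))) ^ (Z -> (Z ^ U))) = T <-> F = F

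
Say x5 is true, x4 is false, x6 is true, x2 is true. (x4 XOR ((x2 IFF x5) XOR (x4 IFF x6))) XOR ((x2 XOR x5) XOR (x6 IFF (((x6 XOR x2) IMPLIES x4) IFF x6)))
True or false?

false

x2 IFF x5 = true IFF true = true
x4 IFF x6 = false IFF true = false
(x2 IFF x5) XOR (x4 IFF x6) = true XOR false = true
x4 XOR ((x2 IFF x5) XOR (x4 IFF x6)) = false XOR true = true
x2 XOR x5 = true XOR true = false
x6 XOR x2 = true XOR true = false
(x6 XOR x2) IMPLIES x4 = false IMPLIES false = true
((x6 XOR x2) IMPLIES x4) IFF x6 = true IFF true = true
x6 IFF (((x6 XOR x2) IMPLIES x4) IFF x6) = true IFF true = true
(x2 XOR x5) XOR (x6 IFF (((x6 XOR x2) IMPLIES x4) IFF x6)) = false XOR true = true
(x4 XOR ((x2 IFF x5) XOR (x4 IFF x6))) XOR ((x2 XOR x5) XOR (x6 IFF (((x6 XOR x2) IMPLIES x4) IFF x6))) = true XOR true = false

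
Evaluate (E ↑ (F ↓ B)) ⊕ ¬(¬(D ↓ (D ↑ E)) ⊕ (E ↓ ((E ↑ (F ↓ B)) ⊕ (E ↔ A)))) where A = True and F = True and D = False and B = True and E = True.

True

F ↓ B = True ↓ True = False
E ↑ (F ↓ B) = True ↑ False = True
D ↑ E = False ↑ True = True
D ↓ (D ↑ E) = False ↓ True = False
¬(D ↓ (D ↑ E)) = ¬False = True
F ↓ B = True ↓ True = False
E ↑ (F ↓ B) = True ↑ False = True
E ↔ A = True ↔ True = True
(E ↑ (F ↓ B)) ⊕ (E ↔ A) = True ⊕ True = False
E ↓ ((E ↑ (F ↓ B)) ⊕ (E ↔ A)) = True ↓ False = False
¬(D ↓ (D ↑ E)) ⊕ (E ↓ ((E ↑ (F ↓ B)) ⊕ (E ↔ A))) = True ⊕ False = True
¬(¬(D ↓ (D ↑ E)) ⊕ (E ↓ ((E ↑ (F ↓ B)) ⊕ (E ↔ A)))) = ¬True = False
(E ↑ (F ↓ B)) ⊕ ¬(¬(D ↓ (D ↑ E)) ⊕ (E ↓ ((E ↑ (F ↓ B)) ⊕ (E ↔ A)))) = True ⊕ False = True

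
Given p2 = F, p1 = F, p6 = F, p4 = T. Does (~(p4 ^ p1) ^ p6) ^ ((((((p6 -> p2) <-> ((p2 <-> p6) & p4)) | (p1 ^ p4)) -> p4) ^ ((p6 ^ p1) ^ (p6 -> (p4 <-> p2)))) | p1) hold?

Substituting p2=F, p1=F, p6=F, p4=T:
p4 ^ p1 = T ^ F = T
~(p4 ^ p1) = ~T = F
~(p4 ^ p1) ^ p6 = F ^ F = F
p6 -> p2 = F -> F = T
p2 <-> p6 = F <-> F = T
(p2 <-> p6) & p4 = T & T = T
(p6 -> p2) <-> ((p2 <-> p6) & p4) = T <-> T = T
p1 ^ p4 = F ^ T = T
((p6 -> p2) <-> ((p2 <-> p6) & p4)) | (p1 ^ p4) = T | T = T
(((p6 -> p2) <-> ((p2 <-> p6) & p4)) | (p1 ^ p4)) -> p4 = T -> T = T
p6 ^ p1 = F ^ F = F
p4 <-> p2 = T <-> F = F
p6 -> (p4 <-> p2) = F -> F = T
(p6 ^ p1) ^ (p6 -> (p4 <-> p2)) = F ^ T = T
((((p6 -> p2) <-> ((p2 <-> p6) & p4)) | (p1 ^ p4)) -> p4) ^ ((p6 ^ p1) ^ (p6 -> (p4 <-> p2))) = T ^ T = F
(((((p6 -> p2) <-> ((p2 <-> p6) & p4)) | (p1 ^ p4)) -> p4) ^ ((p6 ^ p1) ^ (p6 -> (p4 <-> p2)))) | p1 = F | F = F
(~(p4 ^ p1) ^ p6) ^ ((((((p6 -> p2) <-> ((p2 <-> p6) & p4)) | (p1 ^ p4)) -> p4) ^ ((p6 ^ p1) ^ (p6 -> (p4 <-> p2)))) | p1) = F ^ F = F

F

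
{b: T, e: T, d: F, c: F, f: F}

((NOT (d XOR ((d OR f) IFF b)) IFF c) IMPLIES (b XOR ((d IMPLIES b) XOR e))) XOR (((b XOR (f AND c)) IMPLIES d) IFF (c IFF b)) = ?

Substituting b=T, e=T, d=F, c=F, f=F:
d OR f = F OR F = F
(d OR f) IFF b = F IFF T = F
d XOR ((d OR f) IFF b) = F XOR F = F
NOT (d XOR ((d OR f) IFF b)) = NOT F = T
NOT (d XOR ((d OR f) IFF b)) IFF c = T IFF F = F
d IMPLIES b = F IMPLIES T = T
(d IMPLIES b) XOR e = T XOR T = F
b XOR ((d IMPLIES b) XOR e) = T XOR F = T
(NOT (d XOR ((d OR f) IFF b)) IFF c) IMPLIES (b XOR ((d IMPLIES b) XOR e)) = F IMPLIES T = T
f AND c = F AND F = F
b XOR (f AND c) = T XOR F = T
(b XOR (f AND c)) IMPLIES d = T IMPLIES F = F
c IFF b = F IFF T = F
((b XOR (f AND c)) IMPLIES d) IFF (c IFF b) = F IFF F = T
((NOT (d XOR ((d OR f) IFF b)) IFF c) IMPLIES (b XOR ((d IMPLIES b) XOR e))) XOR (((b XOR (f AND c)) IMPLIES d) IFF (c IFF b)) = T XOR T = F

F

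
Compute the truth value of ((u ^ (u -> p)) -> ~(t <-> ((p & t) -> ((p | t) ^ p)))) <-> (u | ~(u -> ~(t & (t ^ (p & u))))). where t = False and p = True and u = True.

u -> p = True -> True = True
u ^ (u -> p) = True ^ True = False
p & t = True & False = False
p | t = True | False = True
(p | t) ^ p = True ^ True = False
(p & t) -> ((p | t) ^ p) = False -> False = True
t <-> ((p & t) -> ((p | t) ^ p)) = False <-> True = False
~(t <-> ((p & t) -> ((p | t) ^ p))) = ~False = True
(u ^ (u -> p)) -> ~(t <-> ((p & t) -> ((p | t) ^ p))) = False -> True = True
p & u = True & True = True
t ^ (p & u) = False ^ True = True
t & (t ^ (p & u)) = False & True = False
~(t & (t ^ (p & u))) = ~False = True
u -> ~(t & (t ^ (p & u))) = True -> True = True
~(u -> ~(t & (t ^ (p & u)))) = ~True = False
u | ~(u -> ~(t & (t ^ (p & u)))) = True | False = True
((u ^ (u -> p)) -> ~(t <-> ((p & t) -> ((p | t) ^ p)))) <-> (u | ~(u -> ~(t & (t ^ (p & u))))) = True <-> True = True

True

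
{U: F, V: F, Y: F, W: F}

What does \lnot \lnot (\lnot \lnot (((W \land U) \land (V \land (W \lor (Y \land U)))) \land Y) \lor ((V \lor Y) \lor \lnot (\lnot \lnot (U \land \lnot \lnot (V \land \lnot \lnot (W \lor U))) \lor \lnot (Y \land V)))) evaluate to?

Substituting U=F, V=F, Y=F, W=F:
W \land U = F \land F = F
Y \land U = F \land F = F
W \lor (Y \land U) = F \lor F = F
V \land (W \lor (Y \land U)) = F \land F = F
(W \land U) \land (V \land (W \lor (Y \land U))) = F \land F = F
((W \land U) \land (V \land (W \lor (Y \land U)))) \land Y = F \land F = F
\lnot (((W \land U) \land (V \land (W \lor (Y \land U)))) \land Y) = \lnot F = T
\lnot \lnot (((W \land U) \land (V \land (W \lor (Y \land U)))) \land Y) = \lnot T = F
V \lor Y = F \lor F = F
W \lor U = F \lor F = F
\lnot (W \lor U) = \lnot F = T
\lnot \lnot (W \lor U) = \lnot T = F
V \land \lnot \lnot (W \lor U) = F \land F = F
\lnot (V \land \lnot \lnot (W \lor U)) = \lnot F = T
\lnot \lnot (V \land \lnot \lnot (W \lor U)) = \lnot T = F
U \land \lnot \lnot (V \land \lnot \lnot (W \lor U)) = F \land F = F
\lnot (U \land \lnot \lnot (V \land \lnot \lnot (W \lor U))) = \lnot F = T
\lnot \lnot (U \land \lnot \lnot (V \land \lnot \lnot (W \lor U))) = \lnot T = F
Y \land V = F \land F = F
\lnot (Y \land V) = \lnot F = T
\lnot \lnot (U \land \lnot \lnot (V \land \lnot \lnot (W \lor U))) \lor \lnot (Y \land V) = F \lor T = T
\lnot (\lnot \lnot (U \land \lnot \lnot (V \land \lnot \lnot (W \lor U))) \lor \lnot (Y \land V)) = \lnot T = F
(V \lor Y) \lor \lnot (\lnot \lnot (U \land \lnot \lnot (V \land \lnot \lnot (W \lor U))) \lor \lnot (Y \land V)) = F \lor F = F
\lnot \lnot (((W \land U) \land (V \land (W \lor (Y \land U)))) \land Y) \lor ((V \lor Y) \lor \lnot (\lnot \lnot (U \land \lnot \lnot (V \land \lnot \lnot (W \lor U))) \lor \lnot (Y \land V))) = F \lor F = F
\lnot (\lnot \lnot (((W \land U) \land (V \land (W \lor (Y \land U)))) \land Y) \lor ((V \lor Y) \lor \lnot (\lnot \lnot (U \land \lnot \lnot (V \land \lnot \lnot (W \lor U))) \lor \lnot (Y \land V)))) = \lnot F = T
\lnot \lnot (\lnot \lnot (((W \land U) \land (V \land (W \lor (Y \land U)))) \land Y) \lor ((V \lor Y) \lor \lnot (\lnot \lnot (U \land \lnot \lnot (V \land \lnot \lnot (W \lor U))) \lor \lnot (Y \land V)))) = \lnot T = F

F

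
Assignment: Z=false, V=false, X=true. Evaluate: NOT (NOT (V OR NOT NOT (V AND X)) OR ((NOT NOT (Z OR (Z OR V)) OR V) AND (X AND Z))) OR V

V AND X = false AND true = false
NOT (V AND X) = NOT false = true
NOT NOT (V AND X) = NOT true = false
V OR NOT NOT (V AND X) = false OR false = false
NOT (V OR NOT NOT (V AND X)) = NOT false = true
Z OR V = false OR false = false
Z OR (Z OR V) = false OR false = false
NOT (Z OR (Z OR V)) = NOT false = true
NOT NOT (Z OR (Z OR V)) = NOT true = false
NOT NOT (Z OR (Z OR V)) OR V = false OR false = false
X AND Z = true AND false = false
(NOT NOT (Z OR (Z OR V)) OR V) AND (X AND Z) = false AND false = false
NOT (V OR NOT NOT (V AND X)) OR ((NOT NOT (Z OR (Z OR V)) OR V) AND (X AND Z)) = true OR false = true
NOT (NOT (V OR NOT NOT (V AND X)) OR ((NOT NOT (Z OR (Z OR V)) OR V) AND (X AND Z))) = NOT true = false
NOT (NOT (V OR NOT NOT (V AND X)) OR ((NOT NOT (Z OR (Z OR V)) OR V) AND (X AND Z))) OR V = false OR false = false

false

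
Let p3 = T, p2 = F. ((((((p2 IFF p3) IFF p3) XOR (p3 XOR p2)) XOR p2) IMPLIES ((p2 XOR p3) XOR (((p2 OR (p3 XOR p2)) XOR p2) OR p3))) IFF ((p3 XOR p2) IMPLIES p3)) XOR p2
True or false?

p2 IFF p3 = F IFF T = F
(p2 IFF p3) IFF p3 = F IFF T = F
p3 XOR p2 = T XOR F = T
((p2 IFF p3) IFF p3) XOR (p3 XOR p2) = F XOR T = T
(((p2 IFF p3) IFF p3) XOR (p3 XOR p2)) XOR p2 = T XOR F = T
p2 XOR p3 = F XOR T = T
p3 XOR p2 = T XOR F = T
p2 OR (p3 XOR p2) = F OR T = T
(p2 OR (p3 XOR p2)) XOR p2 = T XOR F = T
((p2 OR (p3 XOR p2)) XOR p2) OR p3 = T OR T = T
(p2 XOR p3) XOR (((p2 OR (p3 XOR p2)) XOR p2) OR p3) = T XOR T = F
((((p2 IFF p3) IFF p3) XOR (p3 XOR p2)) XOR p2) IMPLIES ((p2 XOR p3) XOR (((p2 OR (p3 XOR p2)) XOR p2) OR p3)) = T IMPLIES F = F
p3 XOR p2 = T XOR F = T
(p3 XOR p2) IMPLIES p3 = T IMPLIES T = T
(((((p2 IFF p3) IFF p3) XOR (p3 XOR p2)) XOR p2) IMPLIES ((p2 XOR p3) XOR (((p2 OR (p3 XOR p2)) XOR p2) OR p3))) IFF ((p3 XOR p2) IMPLIES p3) = F IFF T = F
((((((p2 IFF p3) IFF p3) XOR (p3 XOR p2)) XOR p2) IMPLIES ((p2 XOR p3) XOR (((p2 OR (p3 XOR p2)) XOR p2) OR p3))) IFF ((p3 XOR p2) IMPLIES p3)) XOR p2 = F XOR F = F

F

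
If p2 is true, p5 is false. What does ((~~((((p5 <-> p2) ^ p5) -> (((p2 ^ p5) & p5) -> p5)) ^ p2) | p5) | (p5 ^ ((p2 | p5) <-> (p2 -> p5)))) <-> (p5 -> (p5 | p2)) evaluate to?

F

p5 <-> p2 = F <-> T = F
(p5 <-> p2) ^ p5 = F ^ F = F
p2 ^ p5 = T ^ F = T
(p2 ^ p5) & p5 = T & F = F
((p2 ^ p5) & p5) -> p5 = F -> F = T
((p5 <-> p2) ^ p5) -> (((p2 ^ p5) & p5) -> p5) = F -> T = T
(((p5 <-> p2) ^ p5) -> (((p2 ^ p5) & p5) -> p5)) ^ p2 = T ^ T = F
~((((p5 <-> p2) ^ p5) -> (((p2 ^ p5) & p5) -> p5)) ^ p2) = ~F = T
~~((((p5 <-> p2) ^ p5) -> (((p2 ^ p5) & p5) -> p5)) ^ p2) = ~T = F
~~((((p5 <-> p2) ^ p5) -> (((p2 ^ p5) & p5) -> p5)) ^ p2) | p5 = F | F = F
p2 | p5 = T | F = T
p2 -> p5 = T -> F = F
(p2 | p5) <-> (p2 -> p5) = T <-> F = F
p5 ^ ((p2 | p5) <-> (p2 -> p5)) = F ^ F = F
(~~((((p5 <-> p2) ^ p5) -> (((p2 ^ p5) & p5) -> p5)) ^ p2) | p5) | (p5 ^ ((p2 | p5) <-> (p2 -> p5))) = F | F = F
p5 | p2 = F | T = T
p5 -> (p5 | p2) = F -> T = T
((~~((((p5 <-> p2) ^ p5) -> (((p2 ^ p5) & p5) -> p5)) ^ p2) | p5) | (p5 ^ ((p2 | p5) <-> (p2 -> p5)))) <-> (p5 -> (p5 | p2)) = F <-> T = F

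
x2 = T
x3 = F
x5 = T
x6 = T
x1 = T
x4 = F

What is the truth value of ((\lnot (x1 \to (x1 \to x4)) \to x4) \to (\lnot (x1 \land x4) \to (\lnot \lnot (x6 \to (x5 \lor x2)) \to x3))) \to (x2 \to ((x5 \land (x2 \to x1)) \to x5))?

T

Substituting x2=T, x3=F, x5=T, x6=T, x1=T, x4=F:
x1 \to x4 = T \to F = F
x1 \to (x1 \to x4) = T \to F = F
\lnot (x1 \to (x1 \to x4)) = \lnot F = T
\lnot (x1 \to (x1 \to x4)) \to x4 = T \to F = F
x1 \land x4 = T \land F = F
\lnot (x1 \land x4) = \lnot F = T
x5 \lor x2 = T \lor T = T
x6 \to (x5 \lor x2) = T \to T = T
\lnot (x6 \to (x5 \lor x2)) = \lnot T = F
\lnot \lnot (x6 \to (x5 \lor x2)) = \lnot F = T
\lnot \lnot (x6 \to (x5 \lor x2)) \to x3 = T \to F = F
\lnot (x1 \land x4) \to (\lnot \lnot (x6 \to (x5 \lor x2)) \to x3) = T \to F = F
(\lnot (x1 \to (x1 \to x4)) \to x4) \to (\lnot (x1 \land x4) \to (\lnot \lnot (x6 \to (x5 \lor x2)) \to x3)) = F \to F = T
x2 \to x1 = T \to T = T
x5 \land (x2 \to x1) = T \land T = T
(x5 \land (x2 \to x1)) \to x5 = T \to T = T
x2 \to ((x5 \land (x2 \to x1)) \to x5) = T \to T = T
((\lnot (x1 \to (x1 \to x4)) \to x4) \to (\lnot (x1 \land x4) \to (\lnot \lnot (x6 \to (x5 \lor x2)) \to x3))) \to (x2 \to ((x5 \land (x2 \to x1)) \to x5)) = T \to T = T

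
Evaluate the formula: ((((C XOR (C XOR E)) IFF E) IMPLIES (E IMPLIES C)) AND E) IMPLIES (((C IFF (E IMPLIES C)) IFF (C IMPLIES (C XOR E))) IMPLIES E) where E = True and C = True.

True

C XOR E = True XOR True = False
C XOR (C XOR E) = True XOR False = True
(C XOR (C XOR E)) IFF E = True IFF True = True
E IMPLIES C = True IMPLIES True = True
((C XOR (C XOR E)) IFF E) IMPLIES (E IMPLIES C) = True IMPLIES True = True
(((C XOR (C XOR E)) IFF E) IMPLIES (E IMPLIES C)) AND E = True AND True = True
E IMPLIES C = True IMPLIES True = True
C IFF (E IMPLIES C) = True IFF True = True
C XOR E = True XOR True = False
C IMPLIES (C XOR E) = True IMPLIES False = False
(C IFF (E IMPLIES C)) IFF (C IMPLIES (C XOR E)) = True IFF False = False
((C IFF (E IMPLIES C)) IFF (C IMPLIES (C XOR E))) IMPLIES E = False IMPLIES True = True
((((C XOR (C XOR E)) IFF E) IMPLIES (E IMPLIES C)) AND E) IMPLIES (((C IFF (E IMPLIES C)) IFF (C IMPLIES (C XOR E))) IMPLIES E) = True IMPLIES True = True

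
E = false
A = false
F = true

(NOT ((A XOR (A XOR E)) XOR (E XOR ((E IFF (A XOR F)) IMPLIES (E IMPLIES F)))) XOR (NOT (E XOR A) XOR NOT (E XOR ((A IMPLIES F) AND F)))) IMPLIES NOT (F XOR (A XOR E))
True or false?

A XOR E = false XOR false = false
A XOR (A XOR E) = false XOR false = false
A XOR F = false XOR true = true
E IFF (A XOR F) = false IFF true = false
E IMPLIES F = false IMPLIES true = true
(E IFF (A XOR F)) IMPLIES (E IMPLIES F) = false IMPLIES true = true
E XOR ((E IFF (A XOR F)) IMPLIES (E IMPLIES F)) = false XOR true = true
(A XOR (A XOR E)) XOR (E XOR ((E IFF (A XOR F)) IMPLIES (E IMPLIES F))) = false XOR true = true
NOT ((A XOR (A XOR E)) XOR (E XOR ((E IFF (A XOR F)) IMPLIES (E IMPLIES F)))) = NOT true = false
E XOR A = false XOR false = false
NOT (E XOR A) = NOT false = true
A IMPLIES F = false IMPLIES true = true
(A IMPLIES F) AND F = true AND true = true
E XOR ((A IMPLIES F) AND F) = false XOR true = true
NOT (E XOR ((A IMPLIES F) AND F)) = NOT true = false
NOT (E XOR A) XOR NOT (E XOR ((A IMPLIES F) AND F)) = true XOR false = true
NOT ((A XOR (A XOR E)) XOR (E XOR ((E IFF (A XOR F)) IMPLIES (E IMPLIES F)))) XOR (NOT (E XOR A) XOR NOT (E XOR ((A IMPLIES F) AND F))) = false XOR true = true
A XOR E = false XOR false = false
F XOR (A XOR E) = true XOR false = true
NOT (F XOR (A XOR E)) = NOT true = false
(NOT ((A XOR (A XOR E)) XOR (E XOR ((E IFF (A XOR F)) IMPLIES (E IMPLIES F)))) XOR (NOT (E XOR A) XOR NOT (E XOR ((A IMPLIES F) AND F)))) IMPLIES NOT (F XOR (A XOR E)) = true IMPLIES false = false

false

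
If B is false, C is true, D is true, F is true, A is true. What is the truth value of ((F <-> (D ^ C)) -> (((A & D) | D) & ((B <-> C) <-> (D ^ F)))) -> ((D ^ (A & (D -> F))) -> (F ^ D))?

1

D ^ C = 1 ^ 1 = 0
F <-> (D ^ C) = 1 <-> 0 = 0
A & D = 1 & 1 = 1
(A & D) | D = 1 | 1 = 1
B <-> C = 0 <-> 1 = 0
D ^ F = 1 ^ 1 = 0
(B <-> C) <-> (D ^ F) = 0 <-> 0 = 1
((A & D) | D) & ((B <-> C) <-> (D ^ F)) = 1 & 1 = 1
(F <-> (D ^ C)) -> (((A & D) | D) & ((B <-> C) <-> (D ^ F))) = 0 -> 1 = 1
D -> F = 1 -> 1 = 1
A & (D -> F) = 1 & 1 = 1
D ^ (A & (D -> F)) = 1 ^ 1 = 0
F ^ D = 1 ^ 1 = 0
(D ^ (A & (D -> F))) -> (F ^ D) = 0 -> 0 = 1
((F <-> (D ^ C)) -> (((A & D) | D) & ((B <-> C) <-> (D ^ F)))) -> ((D ^ (A & (D -> F))) -> (F ^ D)) = 1 -> 1 = 1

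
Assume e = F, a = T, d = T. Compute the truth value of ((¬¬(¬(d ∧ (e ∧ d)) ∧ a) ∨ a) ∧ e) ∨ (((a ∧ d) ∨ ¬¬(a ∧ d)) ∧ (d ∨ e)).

e ∧ d = F ∧ T = F
d ∧ (e ∧ d) = T ∧ F = F
¬(d ∧ (e ∧ d)) = ¬F = T
¬(d ∧ (e ∧ d)) ∧ a = T ∧ T = T
¬(¬(d ∧ (e ∧ d)) ∧ a) = ¬T = F
¬¬(¬(d ∧ (e ∧ d)) ∧ a) = ¬F = T
¬¬(¬(d ∧ (e ∧ d)) ∧ a) ∨ a = T ∨ T = T
(¬¬(¬(d ∧ (e ∧ d)) ∧ a) ∨ a) ∧ e = T ∧ F = F
a ∧ d = T ∧ T = T
a ∧ d = T ∧ T = T
¬(a ∧ d) = ¬T = F
¬¬(a ∧ d) = ¬F = T
(a ∧ d) ∨ ¬¬(a ∧ d) = T ∨ T = T
d ∨ e = T ∨ F = T
((a ∧ d) ∨ ¬¬(a ∧ d)) ∧ (d ∨ e) = T ∧ T = T
((¬¬(¬(d ∧ (e ∧ d)) ∧ a) ∨ a) ∧ e) ∨ (((a ∧ d) ∨ ¬¬(a ∧ d)) ∧ (d ∨ e)) = F ∨ T = T

T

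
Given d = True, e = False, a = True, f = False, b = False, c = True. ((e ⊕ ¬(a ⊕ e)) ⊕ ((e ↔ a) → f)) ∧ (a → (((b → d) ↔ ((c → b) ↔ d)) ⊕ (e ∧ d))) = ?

False

a ⊕ e = True ⊕ False = True
¬(a ⊕ e) = ¬True = False
e ⊕ ¬(a ⊕ e) = False ⊕ False = False
e ↔ a = False ↔ True = False
(e ↔ a) → f = False → False = True
(e ⊕ ¬(a ⊕ e)) ⊕ ((e ↔ a) → f) = False ⊕ True = True
b → d = False → True = True
c → b = True → False = False
(c → b) ↔ d = False ↔ True = False
(b → d) ↔ ((c → b) ↔ d) = True ↔ False = False
e ∧ d = False ∧ True = False
((b → d) ↔ ((c → b) ↔ d)) ⊕ (e ∧ d) = False ⊕ False = False
a → (((b → d) ↔ ((c → b) ↔ d)) ⊕ (e ∧ d)) = True → False = False
((e ⊕ ¬(a ⊕ e)) ⊕ ((e ↔ a) → f)) ∧ (a → (((b → d) ↔ ((c → b) ↔ d)) ⊕ (e ∧ d))) = True ∧ False = False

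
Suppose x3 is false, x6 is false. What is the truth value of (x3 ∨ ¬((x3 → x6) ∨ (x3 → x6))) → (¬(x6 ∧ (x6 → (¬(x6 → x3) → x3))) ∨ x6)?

T

x3 → x6 = F → F = T
x3 → x6 = F → F = T
(x3 → x6) ∨ (x3 → x6) = T ∨ T = T
¬((x3 → x6) ∨ (x3 → x6)) = ¬T = F
x3 ∨ ¬((x3 → x6) ∨ (x3 → x6)) = F ∨ F = F
x6 → x3 = F → F = T
¬(x6 → x3) = ¬T = F
¬(x6 → x3) → x3 = F → F = T
x6 → (¬(x6 → x3) → x3) = F → T = T
x6 ∧ (x6 → (¬(x6 → x3) → x3)) = F ∧ T = F
¬(x6 ∧ (x6 → (¬(x6 → x3) → x3))) = ¬F = T
¬(x6 ∧ (x6 → (¬(x6 → x3) → x3))) ∨ x6 = T ∨ F = T
(x3 ∨ ¬((x3 → x6) ∨ (x3 → x6))) → (¬(x6 ∧ (x6 → (¬(x6 → x3) → x3))) ∨ x6) = F → T = T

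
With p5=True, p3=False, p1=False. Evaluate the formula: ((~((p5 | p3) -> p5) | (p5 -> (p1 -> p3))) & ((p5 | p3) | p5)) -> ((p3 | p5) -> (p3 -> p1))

p5 | p3 = True | False = True
(p5 | p3) -> p5 = True -> True = True
~((p5 | p3) -> p5) = ~True = False
p1 -> p3 = False -> False = True
p5 -> (p1 -> p3) = True -> True = True
~((p5 | p3) -> p5) | (p5 -> (p1 -> p3)) = False | True = True
p5 | p3 = True | False = True
(p5 | p3) | p5 = True | True = True
(~((p5 | p3) -> p5) | (p5 -> (p1 -> p3))) & ((p5 | p3) | p5) = True & True = True
p3 | p5 = False | True = True
p3 -> p1 = False -> False = True
(p3 | p5) -> (p3 -> p1) = True -> True = True
((~((p5 | p3) -> p5) | (p5 -> (p1 -> p3))) & ((p5 | p3) | p5)) -> ((p3 | p5) -> (p3 -> p1)) = True -> True = True

True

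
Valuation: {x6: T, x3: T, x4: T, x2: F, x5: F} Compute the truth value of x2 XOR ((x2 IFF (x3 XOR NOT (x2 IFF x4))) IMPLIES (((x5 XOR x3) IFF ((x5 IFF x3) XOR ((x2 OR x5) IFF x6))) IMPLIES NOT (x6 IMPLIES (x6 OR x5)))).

T

x2 IFF x4 = F IFF T = F
NOT (x2 IFF x4) = NOT F = T
x3 XOR NOT (x2 IFF x4) = T XOR T = F
x2 IFF (x3 XOR NOT (x2 IFF x4)) = F IFF F = T
x5 XOR x3 = F XOR T = T
x5 IFF x3 = F IFF T = F
x2 OR x5 = F OR F = F
(x2 OR x5) IFF x6 = F IFF T = F
(x5 IFF x3) XOR ((x2 OR x5) IFF x6) = F XOR F = F
(x5 XOR x3) IFF ((x5 IFF x3) XOR ((x2 OR x5) IFF x6)) = T IFF F = F
x6 OR x5 = T OR F = T
x6 IMPLIES (x6 OR x5) = T IMPLIES T = T
NOT (x6 IMPLIES (x6 OR x5)) = NOT T = F
((x5 XOR x3) IFF ((x5 IFF x3) XOR ((x2 OR x5) IFF x6))) IMPLIES NOT (x6 IMPLIES (x6 OR x5)) = F IMPLIES F = T
(x2 IFF (x3 XOR NOT (x2 IFF x4))) IMPLIES (((x5 XOR x3) IFF ((x5 IFF x3) XOR ((x2 OR x5) IFF x6))) IMPLIES NOT (x6 IMPLIES (x6 OR x5))) = T IMPLIES T = T
x2 XOR ((x2 IFF (x3 XOR NOT (x2 IFF x4))) IMPLIES (((x5 XOR x3) IFF ((x5 IFF x3) XOR ((x2 OR x5) IFF x6))) IMPLIES NOT (x6 IMPLIES (x6 OR x5)))) = F XOR T = T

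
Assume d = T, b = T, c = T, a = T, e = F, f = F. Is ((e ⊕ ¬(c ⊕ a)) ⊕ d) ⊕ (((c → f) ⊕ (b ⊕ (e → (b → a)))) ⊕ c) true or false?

T

Substituting d=T, b=T, c=T, a=T, e=F, f=F:
c ⊕ a = T ⊕ T = F
¬(c ⊕ a) = ¬F = T
e ⊕ ¬(c ⊕ a) = F ⊕ T = T
(e ⊕ ¬(c ⊕ a)) ⊕ d = T ⊕ T = F
c → f = T → F = F
b → a = T → T = T
e → (b → a) = F → T = T
b ⊕ (e → (b → a)) = T ⊕ T = F
(c → f) ⊕ (b ⊕ (e → (b → a))) = F ⊕ F = F
((c → f) ⊕ (b ⊕ (e → (b → a)))) ⊕ c = F ⊕ T = T
((e ⊕ ¬(c ⊕ a)) ⊕ d) ⊕ (((c → f) ⊕ (b ⊕ (e → (b → a)))) ⊕ c) = F ⊕ T = T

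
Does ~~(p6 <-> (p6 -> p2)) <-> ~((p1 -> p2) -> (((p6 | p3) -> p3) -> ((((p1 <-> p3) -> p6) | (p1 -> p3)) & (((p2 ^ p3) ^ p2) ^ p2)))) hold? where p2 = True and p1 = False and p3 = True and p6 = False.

False

p6 -> p2 = False -> True = True
p6 <-> (p6 -> p2) = False <-> True = False
~(p6 <-> (p6 -> p2)) = ~False = True
~~(p6 <-> (p6 -> p2)) = ~True = False
p1 -> p2 = False -> True = True
p6 | p3 = False | True = True
(p6 | p3) -> p3 = True -> True = True
p1 <-> p3 = False <-> True = False
(p1 <-> p3) -> p6 = False -> False = True
p1 -> p3 = False -> True = True
((p1 <-> p3) -> p6) | (p1 -> p3) = True | True = True
p2 ^ p3 = True ^ True = False
(p2 ^ p3) ^ p2 = False ^ True = True
((p2 ^ p3) ^ p2) ^ p2 = True ^ True = False
(((p1 <-> p3) -> p6) | (p1 -> p3)) & (((p2 ^ p3) ^ p2) ^ p2) = True & False = False
((p6 | p3) -> p3) -> ((((p1 <-> p3) -> p6) | (p1 -> p3)) & (((p2 ^ p3) ^ p2) ^ p2)) = True -> False = False
(p1 -> p2) -> (((p6 | p3) -> p3) -> ((((p1 <-> p3) -> p6) | (p1 -> p3)) & (((p2 ^ p3) ^ p2) ^ p2))) = True -> False = False
~((p1 -> p2) -> (((p6 | p3) -> p3) -> ((((p1 <-> p3) -> p6) | (p1 -> p3)) & (((p2 ^ p3) ^ p2) ^ p2)))) = ~False = True
~~(p6 <-> (p6 -> p2)) <-> ~((p1 -> p2) -> (((p6 | p3) -> p3) -> ((((p1 <-> p3) -> p6) | (p1 -> p3)) & (((p2 ^ p3) ^ p2) ^ p2)))) = False <-> True = False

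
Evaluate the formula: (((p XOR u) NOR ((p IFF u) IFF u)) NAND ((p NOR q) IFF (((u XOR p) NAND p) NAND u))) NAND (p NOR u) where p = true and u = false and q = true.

true

p XOR u = true XOR false = true
p IFF u = true IFF false = false
(p IFF u) IFF u = false IFF false = true
(p XOR u) NOR ((p IFF u) IFF u) = true NOR true = false
p NOR q = true NOR true = false
u XOR p = false XOR true = true
(u XOR p) NAND p = true NAND true = false
((u XOR p) NAND p) NAND u = false NAND false = true
(p NOR q) IFF (((u XOR p) NAND p) NAND u) = false IFF true = false
((p XOR u) NOR ((p IFF u) IFF u)) NAND ((p NOR q) IFF (((u XOR p) NAND p) NAND u)) = false NAND false = true
p NOR u = true NOR false = false
(((p XOR u) NOR ((p IFF u) IFF u)) NAND ((p NOR q) IFF (((u XOR p) NAND p) NAND u))) NAND (p NOR u) = true NAND false = true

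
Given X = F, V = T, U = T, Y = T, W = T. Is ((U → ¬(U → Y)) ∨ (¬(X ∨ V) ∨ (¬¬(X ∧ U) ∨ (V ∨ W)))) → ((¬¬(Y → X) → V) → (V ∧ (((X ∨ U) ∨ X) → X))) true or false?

F

Substituting X=F, V=T, U=T, Y=T, W=T:
U → Y = T → T = T
¬(U → Y) = ¬T = F
U → ¬(U → Y) = T → F = F
X ∨ V = F ∨ T = T
¬(X ∨ V) = ¬T = F
X ∧ U = F ∧ T = F
¬(X ∧ U) = ¬F = T
¬¬(X ∧ U) = ¬T = F
V ∨ W = T ∨ T = T
¬¬(X ∧ U) ∨ (V ∨ W) = F ∨ T = T
¬(X ∨ V) ∨ (¬¬(X ∧ U) ∨ (V ∨ W)) = F ∨ T = T
(U → ¬(U → Y)) ∨ (¬(X ∨ V) ∨ (¬¬(X ∧ U) ∨ (V ∨ W))) = F ∨ T = T
Y → X = T → F = F
¬(Y → X) = ¬F = T
¬¬(Y → X) = ¬T = F
¬¬(Y → X) → V = F → T = T
X ∨ U = F ∨ T = T
(X ∨ U) ∨ X = T ∨ F = T
((X ∨ U) ∨ X) → X = T → F = F
V ∧ (((X ∨ U) ∨ X) → X) = T ∧ F = F
(¬¬(Y → X) → V) → (V ∧ (((X ∨ U) ∨ X) → X)) = T → F = F
((U → ¬(U → Y)) ∨ (¬(X ∨ V) ∨ (¬¬(X ∧ U) ∨ (V ∨ W)))) → ((¬¬(Y → X) → V) → (V ∧ (((X ∨ U) ∨ X) → X))) = T → F = F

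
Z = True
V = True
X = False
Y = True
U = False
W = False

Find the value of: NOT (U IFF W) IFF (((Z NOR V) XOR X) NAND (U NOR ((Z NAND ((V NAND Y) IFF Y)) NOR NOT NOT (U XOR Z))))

Substituting Z=True, V=True, X=False, Y=True, U=False, W=False:
U IFF W = False IFF False = True
NOT (U IFF W) = NOT True = False
Z NOR V = True NOR True = False
(Z NOR V) XOR X = False XOR False = False
V NAND Y = True NAND True = False
(V NAND Y) IFF Y = False IFF True = False
Z NAND ((V NAND Y) IFF Y) = True NAND False = True
U XOR Z = False XOR True = True
NOT (U XOR Z) = NOT True = False
NOT NOT (U XOR Z) = NOT False = True
(Z NAND ((V NAND Y) IFF Y)) NOR NOT NOT (U XOR Z) = True NOR True = False
U NOR ((Z NAND ((V NAND Y) IFF Y)) NOR NOT NOT (U XOR Z)) = False NOR False = True
((Z NOR V) XOR X) NAND (U NOR ((Z NAND ((V NAND Y) IFF Y)) NOR NOT NOT (U XOR Z))) = False NAND True = True
NOT (U IFF W) IFF (((Z NOR V) XOR X) NAND (U NOR ((Z NAND ((V NAND Y) IFF Y)) NOR NOT NOT (U XOR Z)))) = False IFF True = False

False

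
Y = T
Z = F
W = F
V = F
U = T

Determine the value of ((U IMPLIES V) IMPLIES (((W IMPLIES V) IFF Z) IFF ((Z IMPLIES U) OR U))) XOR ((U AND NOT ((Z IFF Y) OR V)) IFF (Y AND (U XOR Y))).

T

U IMPLIES V = T IMPLIES F = F
W IMPLIES V = F IMPLIES F = T
(W IMPLIES V) IFF Z = T IFF F = F
Z IMPLIES U = F IMPLIES T = T
(Z IMPLIES U) OR U = T OR T = T
((W IMPLIES V) IFF Z) IFF ((Z IMPLIES U) OR U) = F IFF T = F
(U IMPLIES V) IMPLIES (((W IMPLIES V) IFF Z) IFF ((Z IMPLIES U) OR U)) = F IMPLIES F = T
Z IFF Y = F IFF T = F
(Z IFF Y) OR V = F OR F = F
NOT ((Z IFF Y) OR V) = NOT F = T
U AND NOT ((Z IFF Y) OR V) = T AND T = T
U XOR Y = T XOR T = F
Y AND (U XOR Y) = T AND F = F
(U AND NOT ((Z IFF Y) OR V)) IFF (Y AND (U XOR Y)) = T IFF F = F
((U IMPLIES V) IMPLIES (((W IMPLIES V) IFF Z) IFF ((Z IMPLIES U) OR U))) XOR ((U AND NOT ((Z IFF Y) OR V)) IFF (Y AND (U XOR Y))) = T XOR F = T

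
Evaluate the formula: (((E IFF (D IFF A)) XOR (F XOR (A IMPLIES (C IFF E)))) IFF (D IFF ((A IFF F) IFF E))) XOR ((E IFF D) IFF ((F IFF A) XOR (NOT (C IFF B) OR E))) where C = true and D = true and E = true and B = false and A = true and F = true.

D IFF A = true IFF true = true
E IFF (D IFF A) = true IFF true = true
C IFF E = true IFF true = true
A IMPLIES (C IFF E) = true IMPLIES true = true
F XOR (A IMPLIES (C IFF E)) = true XOR true = false
(E IFF (D IFF A)) XOR (F XOR (A IMPLIES (C IFF E))) = true XOR false = true
A IFF F = true IFF true = true
(A IFF F) IFF E = true IFF true = true
D IFF ((A IFF F) IFF E) = true IFF true = true
((E IFF (D IFF A)) XOR (F XOR (A IMPLIES (C IFF E)))) IFF (D IFF ((A IFF F) IFF E)) = true IFF true = true
E IFF D = true IFF true = true
F IFF A = true IFF true = true
C IFF B = true IFF false = false
NOT (C IFF B) = NOT false = true
NOT (C IFF B) OR E = true OR true = true
(F IFF A) XOR (NOT (C IFF B) OR E) = true XOR true = false
(E IFF D) IFF ((F IFF A) XOR (NOT (C IFF B) OR E)) = true IFF false = false
(((E IFF (D IFF A)) XOR (F XOR (A IMPLIES (C IFF E)))) IFF (D IFF ((A IFF F) IFF E))) XOR ((E IFF D) IFF ((F IFF A) XOR (NOT (C IFF B) OR E))) = true XOR false = true

true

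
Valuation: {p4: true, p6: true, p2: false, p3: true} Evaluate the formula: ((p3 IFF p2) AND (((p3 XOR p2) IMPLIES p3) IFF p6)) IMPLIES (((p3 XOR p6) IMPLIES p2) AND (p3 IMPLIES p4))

p3 IFF p2 = true IFF false = false
p3 XOR p2 = true XOR false = true
(p3 XOR p2) IMPLIES p3 = true IMPLIES true = true
((p3 XOR p2) IMPLIES p3) IFF p6 = true IFF true = true
(p3 IFF p2) AND (((p3 XOR p2) IMPLIES p3) IFF p6) = false AND true = false
p3 XOR p6 = true XOR true = false
(p3 XOR p6) IMPLIES p2 = false IMPLIES false = true
p3 IMPLIES p4 = true IMPLIES true = true
((p3 XOR p6) IMPLIES p2) AND (p3 IMPLIES p4) = true AND true = true
((p3 IFF p2) AND (((p3 XOR p2) IMPLIES p3) IFF p6)) IMPLIES (((p3 XOR p6) IMPLIES p2) AND (p3 IMPLIES p4)) = false IMPLIES true = true

true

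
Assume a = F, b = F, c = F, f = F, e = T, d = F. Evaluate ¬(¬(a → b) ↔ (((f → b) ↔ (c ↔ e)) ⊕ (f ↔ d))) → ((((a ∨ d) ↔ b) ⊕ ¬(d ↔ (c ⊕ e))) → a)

T

Substituting a=F, b=F, c=F, f=F, e=T, d=F:
a → b = F → F = T
¬(a → b) = ¬T = F
f → b = F → F = T
c ↔ e = F ↔ T = F
(f → b) ↔ (c ↔ e) = T ↔ F = F
f ↔ d = F ↔ F = T
((f → b) ↔ (c ↔ e)) ⊕ (f ↔ d) = F ⊕ T = T
¬(a → b) ↔ (((f → b) ↔ (c ↔ e)) ⊕ (f ↔ d)) = F ↔ T = F
¬(¬(a → b) ↔ (((f → b) ↔ (c ↔ e)) ⊕ (f ↔ d))) = ¬F = T
a ∨ d = F ∨ F = F
(a ∨ d) ↔ b = F ↔ F = T
c ⊕ e = F ⊕ T = T
d ↔ (c ⊕ e) = F ↔ T = F
¬(d ↔ (c ⊕ e)) = ¬F = T
((a ∨ d) ↔ b) ⊕ ¬(d ↔ (c ⊕ e)) = T ⊕ T = F
(((a ∨ d) ↔ b) ⊕ ¬(d ↔ (c ⊕ e))) → a = F → F = T
¬(¬(a → b) ↔ (((f → b) ↔ (c ↔ e)) ⊕ (f ↔ d))) → ((((a ∨ d) ↔ b) ⊕ ¬(d ↔ (c ⊕ e))) → a) = T → T = T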